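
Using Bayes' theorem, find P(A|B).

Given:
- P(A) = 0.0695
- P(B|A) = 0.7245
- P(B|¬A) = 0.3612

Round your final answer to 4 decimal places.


Bayes' theorem: P(A|B) = P(B|A) × P(A) / P(B)

Step 1: Calculate P(B) using law of total probability
P(B) = P(B|A)P(A) + P(B|¬A)P(¬A)
     = 0.7245 × 0.0695 + 0.3612 × 0.9305
     = 0.05035275 + 0.33609660
     = 0.38644935

Step 2: Apply Bayes' theorem
P(A|B) = P(B|A) × P(A) / P(B)
       = 0.05035275 / 0.38644935
       = 0.1303


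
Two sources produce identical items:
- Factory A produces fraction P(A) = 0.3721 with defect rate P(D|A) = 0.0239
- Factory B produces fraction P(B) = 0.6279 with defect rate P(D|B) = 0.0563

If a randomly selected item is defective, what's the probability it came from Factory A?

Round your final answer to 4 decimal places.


Let A = from Factory A, D = defective

Given:
- P(A) = 0.3721, P(B) = 0.6279
- P(D|A) = 0.0239, P(D|B) = 0.0563

Step 1: Find P(D)
P(D) = P(D|A)P(A) + P(D|B)P(B)
     = 0.0239 × 0.3721 + 0.0563 × 0.6279
     = 0.00889319 + 0.03535077
     = 0.04424396

Step 2: Apply Bayes' theorem
P(A|D) = P(D|A)P(A) / P(D)
       = 0.00889319 / 0.04424396
       = 0.2010


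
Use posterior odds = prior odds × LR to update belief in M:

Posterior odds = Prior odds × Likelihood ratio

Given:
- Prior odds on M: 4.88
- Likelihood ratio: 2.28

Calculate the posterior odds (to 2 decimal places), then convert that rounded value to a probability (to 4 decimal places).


Step 1: Calculate posterior odds
Posterior odds = Prior odds × LR
               = 4.88 × 2.28
               = 11.13

Step 2: Convert to probability
P(M|E) = Posterior odds / (1 + Posterior odds)
       = 11.13 / (1 + 11.13)
       = 11.13 / 12.13
       = 0.9176

The evidence increased P(M) from 0.8299 to 0.9176.


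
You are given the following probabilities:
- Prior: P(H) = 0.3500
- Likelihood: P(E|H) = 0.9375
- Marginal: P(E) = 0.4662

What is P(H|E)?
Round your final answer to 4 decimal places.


Using Bayes' theorem:

P(H|E) = P(E|H) × P(H) / P(E)
       = 0.9375 × 0.3500 / 0.4662
       = 0.32812500 / 0.4662
       = 0.7038

The evidence strengthens our belief in H.
Prior: 0.3500 → Posterior: 0.7038


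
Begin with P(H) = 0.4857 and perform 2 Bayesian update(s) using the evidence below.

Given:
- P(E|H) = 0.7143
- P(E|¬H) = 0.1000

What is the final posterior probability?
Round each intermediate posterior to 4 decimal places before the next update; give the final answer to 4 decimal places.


Sequential Bayesian updating:

Initial prior: P(H) = 0.4857

Update 1:
  P(E) = 0.7143 × 0.4857 + 0.1000 × 0.5143 = 0.34693551 + 0.05143000 = 0.39836551
  P(H|E) = 0.34693551 / 0.39836551 = 0.8709

Update 2:
  P(E) = 0.7143 × 0.8709 + 0.1000 × 0.1291 = 0.62208387 + 0.01291000 = 0.63499387
  P(H|E) = 0.62208387 / 0.63499387 = 0.9797

Final posterior: 0.9797


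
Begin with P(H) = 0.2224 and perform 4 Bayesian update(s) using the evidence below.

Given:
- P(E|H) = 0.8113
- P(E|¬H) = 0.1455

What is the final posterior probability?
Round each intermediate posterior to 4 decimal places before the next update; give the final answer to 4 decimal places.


Sequential Bayesian updating:

Initial prior: P(H) = 0.2224

Update 1:
  P(E) = 0.8113 × 0.2224 + 0.1455 × 0.7776 = 0.18043312 + 0.11314080 = 0.29357392
  P(H|E) = 0.18043312 / 0.29357392 = 0.6146

Update 2:
  P(E) = 0.8113 × 0.6146 + 0.1455 × 0.3854 = 0.49862498 + 0.05607570 = 0.55470068
  P(H|E) = 0.49862498 / 0.55470068 = 0.8989

Update 3:
  P(E) = 0.8113 × 0.8989 + 0.1455 × 0.1011 = 0.72927757 + 0.01471005 = 0.74398762
  P(H|E) = 0.72927757 / 0.74398762 = 0.9802

Update 4:
  P(E) = 0.8113 × 0.9802 + 0.1455 × 0.0198 = 0.79523626 + 0.00288090 = 0.79811716
  P(H|E) = 0.79523626 / 0.79811716 = 0.9964

Final posterior: 0.9964


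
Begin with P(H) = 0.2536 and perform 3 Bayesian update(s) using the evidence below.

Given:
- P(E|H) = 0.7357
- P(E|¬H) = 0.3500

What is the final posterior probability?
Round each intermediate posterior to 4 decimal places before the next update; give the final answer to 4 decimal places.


Sequential Bayesian updating:

Initial prior: P(H) = 0.2536

Update 1:
  P(E) = 0.7357 × 0.2536 + 0.3500 × 0.7464 = 0.18657352 + 0.26124000 = 0.44781352
  P(H|E) = 0.18657352 / 0.44781352 = 0.4166

Update 2:
  P(E) = 0.7357 × 0.4166 + 0.3500 × 0.5834 = 0.30649262 + 0.20419000 = 0.51068262
  P(H|E) = 0.30649262 / 0.51068262 = 0.6002

Update 3:
  P(E) = 0.7357 × 0.6002 + 0.3500 × 0.3998 = 0.44156714 + 0.13993000 = 0.58149714
  P(H|E) = 0.44156714 / 0.58149714 = 0.7594

Final posterior: 0.7594


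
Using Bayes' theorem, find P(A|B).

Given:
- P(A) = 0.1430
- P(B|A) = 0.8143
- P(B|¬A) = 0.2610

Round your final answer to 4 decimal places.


Bayes' theorem: P(A|B) = P(B|A) × P(A) / P(B)

Step 1: Calculate P(B) using law of total probability
P(B) = P(B|A)P(A) + P(B|¬A)P(¬A)
     = 0.8143 × 0.1430 + 0.2610 × 0.8570
     = 0.11644490 + 0.22367700
     = 0.34012190

Step 2: Apply Bayes' theorem
P(A|B) = P(B|A) × P(A) / P(B)
       = 0.11644490 / 0.34012190
       = 0.3424


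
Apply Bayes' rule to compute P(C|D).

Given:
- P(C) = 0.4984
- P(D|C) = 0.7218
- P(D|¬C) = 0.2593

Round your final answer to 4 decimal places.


Bayes' theorem: P(C|D) = P(D|C) × P(C) / P(D)

Step 1: Calculate P(D) using law of total probability
P(D) = P(D|C)P(C) + P(D|¬C)P(¬C)
     = 0.7218 × 0.4984 + 0.2593 × 0.5016
     = 0.35974512 + 0.13006488
     = 0.48981000

Step 2: Apply Bayes' theorem
P(C|D) = P(D|C) × P(C) / P(D)
       = 0.35974512 / 0.48981000
       = 0.7345


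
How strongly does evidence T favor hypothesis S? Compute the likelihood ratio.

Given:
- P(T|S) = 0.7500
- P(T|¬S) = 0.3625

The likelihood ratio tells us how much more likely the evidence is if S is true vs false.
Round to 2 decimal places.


Likelihood Ratio (LR) = P(T|S) / P(T|¬S)

LR = 0.7500 / 0.3625
   = 2.07

The evidence is 2.07 times more likely if S is true than if S is false.
Because LR exceeds 1, T is evidence for S.


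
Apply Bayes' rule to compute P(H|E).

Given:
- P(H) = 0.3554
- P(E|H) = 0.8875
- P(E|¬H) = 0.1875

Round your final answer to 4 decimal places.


Bayes' theorem: P(H|E) = P(E|H) × P(H) / P(E)

Step 1: Calculate P(E) using law of total probability
P(E) = P(E|H)P(H) + P(E|¬H)P(¬H)
     = 0.8875 × 0.3554 + 0.1875 × 0.6446
     = 0.31541750 + 0.12086250
     = 0.43628000

Step 2: Apply Bayes' theorem
P(H|E) = P(E|H) × P(H) / P(E)
       = 0.31541750 / 0.43628000
       = 0.7230


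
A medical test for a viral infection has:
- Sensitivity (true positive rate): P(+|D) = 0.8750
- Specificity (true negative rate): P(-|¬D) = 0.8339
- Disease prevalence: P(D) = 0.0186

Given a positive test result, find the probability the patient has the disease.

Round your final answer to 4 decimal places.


Let D = has disease, + = positive test

Given:
- P(D) = 0.0186 (prevalence)
- P(+|D) = 0.8750 (sensitivity)
- P(-|¬D) = 0.8339 (specificity)
- P(+|¬D) = 0.1661 (false positive rate = 1 - specificity)

Step 1: Find P(+)
P(+) = P(+|D)P(D) + P(+|¬D)P(¬D)
     = 0.8750 × 0.0186 + 0.1661 × 0.9814
     = 0.01627500 + 0.16301054
     = 0.17928554

Step 2: Apply Bayes' theorem for P(D|+)
P(D|+) = P(+|D)P(D) / P(+)
       = 0.01627500 / 0.17928554
       = 0.0908


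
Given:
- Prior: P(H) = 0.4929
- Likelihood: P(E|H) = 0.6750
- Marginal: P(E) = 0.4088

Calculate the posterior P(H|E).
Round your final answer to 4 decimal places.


Using Bayes' theorem:

P(H|E) = P(E|H) × P(H) / P(E)
       = 0.6750 × 0.4929 / 0.4088
       = 0.33270750 / 0.4088
       = 0.8139

The evidence strengthens our belief in H.
Prior: 0.4929 → Posterior: 0.8139


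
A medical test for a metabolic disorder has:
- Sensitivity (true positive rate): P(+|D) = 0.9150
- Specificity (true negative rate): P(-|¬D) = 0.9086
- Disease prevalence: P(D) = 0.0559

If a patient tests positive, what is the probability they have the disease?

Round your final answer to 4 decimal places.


Let D = has disease, + = positive test

Given:
- P(D) = 0.0559 (prevalence)
- P(+|D) = 0.9150 (sensitivity)
- P(-|¬D) = 0.9086 (specificity)
- P(+|¬D) = 0.0914 (false positive rate = 1 - specificity)

Step 1: Find P(+)
P(+) = P(+|D)P(D) + P(+|¬D)P(¬D)
     = 0.9150 × 0.0559 + 0.0914 × 0.9441
     = 0.05114850 + 0.08629074
     = 0.13743924

Step 2: Apply Bayes' theorem for P(D|+)
P(D|+) = P(+|D)P(D) / P(+)
       = 0.05114850 / 0.13743924
       = 0.3722


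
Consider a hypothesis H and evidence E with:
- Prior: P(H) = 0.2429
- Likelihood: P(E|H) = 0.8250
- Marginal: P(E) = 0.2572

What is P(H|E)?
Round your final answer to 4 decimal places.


Using Bayes' theorem:

P(H|E) = P(E|H) × P(H) / P(E)
       = 0.8250 × 0.2429 / 0.2572
       = 0.20039250 / 0.2572
       = 0.7791

The evidence strengthens our belief in H.
Prior: 0.2429 → Posterior: 0.7791


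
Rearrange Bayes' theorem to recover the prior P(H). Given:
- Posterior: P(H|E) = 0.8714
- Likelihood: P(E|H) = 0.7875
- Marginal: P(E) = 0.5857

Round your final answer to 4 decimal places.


From Bayes' theorem: P(H|E) = P(E|H) × P(H) / P(E)

Rearranging for P(H):
P(H) = P(H|E) × P(E) / P(E|H)
     = 0.8714 × 0.5857 / 0.7875
     = 0.51037898 / 0.7875
     = 0.6481


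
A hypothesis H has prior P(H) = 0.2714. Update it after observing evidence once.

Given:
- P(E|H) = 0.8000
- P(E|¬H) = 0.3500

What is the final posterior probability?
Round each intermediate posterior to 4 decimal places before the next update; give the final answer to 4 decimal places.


Sequential Bayesian updating:

Initial prior: P(H) = 0.2714

Update 1:
  P(E) = 0.8000 × 0.2714 + 0.3500 × 0.7286 = 0.21712000 + 0.25501000 = 0.47213000
  P(H|E) = 0.21712000 / 0.47213000 = 0.4599

Final posterior: 0.4599


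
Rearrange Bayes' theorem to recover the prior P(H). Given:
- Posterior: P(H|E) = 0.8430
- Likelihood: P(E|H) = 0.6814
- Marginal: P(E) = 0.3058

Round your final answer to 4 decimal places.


From Bayes' theorem: P(H|E) = P(E|H) × P(H) / P(E)

Rearranging for P(H):
P(H) = P(H|E) × P(E) / P(E|H)
     = 0.8430 × 0.3058 / 0.6814
     = 0.25778940 / 0.6814
     = 0.3783


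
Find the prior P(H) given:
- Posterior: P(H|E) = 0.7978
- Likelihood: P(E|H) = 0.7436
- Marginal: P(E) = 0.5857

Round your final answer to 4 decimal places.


From Bayes' theorem: P(H|E) = P(E|H) × P(H) / P(E)

Rearranging for P(H):
P(H) = P(H|E) × P(E) / P(E|H)
     = 0.7978 × 0.5857 / 0.7436
     = 0.46727146 / 0.7436
     = 0.6284


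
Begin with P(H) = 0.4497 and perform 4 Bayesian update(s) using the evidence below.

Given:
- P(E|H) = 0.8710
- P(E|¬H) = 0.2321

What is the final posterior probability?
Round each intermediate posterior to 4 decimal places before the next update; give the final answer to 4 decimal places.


Sequential Bayesian updating:

Initial prior: P(H) = 0.4497

Update 1:
  P(E) = 0.8710 × 0.4497 + 0.2321 × 0.5503 = 0.39168870 + 0.12772463 = 0.51941333
  P(H|E) = 0.39168870 / 0.51941333 = 0.7541

Update 2:
  P(E) = 0.8710 × 0.7541 + 0.2321 × 0.2459 = 0.65682110 + 0.05707339 = 0.71389449
  P(H|E) = 0.65682110 / 0.71389449 = 0.9201

Update 3:
  P(E) = 0.8710 × 0.9201 + 0.2321 × 0.0799 = 0.80140710 + 0.01854479 = 0.81995189
  P(H|E) = 0.80140710 / 0.81995189 = 0.9774

Update 4:
  P(E) = 0.8710 × 0.9774 + 0.2321 × 0.0226 = 0.85131540 + 0.00524546 = 0.85656086
  P(H|E) = 0.85131540 / 0.85656086 = 0.9939

Final posterior: 0.9939


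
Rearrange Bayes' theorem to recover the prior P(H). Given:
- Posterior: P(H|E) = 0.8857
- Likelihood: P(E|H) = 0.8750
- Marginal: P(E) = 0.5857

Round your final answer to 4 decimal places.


From Bayes' theorem: P(H|E) = P(E|H) × P(H) / P(E)

Rearranging for P(H):
P(H) = P(H|E) × P(E) / P(E|H)
     = 0.8857 × 0.5857 / 0.8750
     = 0.51875449 / 0.8750
     = 0.5929


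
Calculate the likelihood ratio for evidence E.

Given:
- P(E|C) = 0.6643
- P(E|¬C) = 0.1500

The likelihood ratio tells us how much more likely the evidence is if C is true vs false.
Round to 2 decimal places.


Likelihood Ratio (LR) = P(E|C) / P(E|¬C)

LR = 0.6643 / 0.1500
   = 4.43

The evidence is 4.43 times more likely if C is true than if C is false.
LR > 1, so observing E raises the odds in favor of C.


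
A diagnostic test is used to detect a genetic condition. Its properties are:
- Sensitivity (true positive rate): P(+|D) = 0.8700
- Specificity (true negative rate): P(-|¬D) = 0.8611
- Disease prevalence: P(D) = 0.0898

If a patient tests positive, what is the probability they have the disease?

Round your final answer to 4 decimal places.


Let D = has disease, + = positive test

Given:
- P(D) = 0.0898 (prevalence)
- P(+|D) = 0.8700 (sensitivity)
- P(-|¬D) = 0.8611 (specificity)
- P(+|¬D) = 0.1389 (false positive rate = 1 - specificity)

Step 1: Find P(+)
P(+) = P(+|D)P(D) + P(+|¬D)P(¬D)
     = 0.8700 × 0.0898 + 0.1389 × 0.9102
     = 0.07812600 + 0.12642678
     = 0.20455278

Step 2: Apply Bayes' theorem for P(D|+)
P(D|+) = P(+|D)P(D) / P(+)
       = 0.07812600 / 0.20455278
       = 0.3819


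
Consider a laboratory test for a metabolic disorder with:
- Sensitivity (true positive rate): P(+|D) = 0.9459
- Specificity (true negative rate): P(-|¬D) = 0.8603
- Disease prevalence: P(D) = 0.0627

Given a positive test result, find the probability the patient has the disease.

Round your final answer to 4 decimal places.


Let D = has disease, + = positive test

Given:
- P(D) = 0.0627 (prevalence)
- P(+|D) = 0.9459 (sensitivity)
- P(-|¬D) = 0.8603 (specificity)
- P(+|¬D) = 0.1397 (false positive rate = 1 - specificity)

Step 1: Find P(+)
P(+) = P(+|D)P(D) + P(+|¬D)P(¬D)
     = 0.9459 × 0.0627 + 0.1397 × 0.9373
     = 0.05930793 + 0.13094081
     = 0.19024874

Step 2: Apply Bayes' theorem for P(D|+)
P(D|+) = P(+|D)P(D) / P(+)
       = 0.05930793 / 0.19024874
       = 0.3117


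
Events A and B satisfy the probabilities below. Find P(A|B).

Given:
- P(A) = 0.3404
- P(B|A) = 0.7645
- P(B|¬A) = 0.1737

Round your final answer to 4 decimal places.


Bayes' theorem: P(A|B) = P(B|A) × P(A) / P(B)

Step 1: Calculate P(B) using law of total probability
P(B) = P(B|A)P(A) + P(B|¬A)P(¬A)
     = 0.7645 × 0.3404 + 0.1737 × 0.6596
     = 0.26023580 + 0.11457252
     = 0.37480832

Step 2: Apply Bayes' theorem
P(A|B) = P(B|A) × P(A) / P(B)
       = 0.26023580 / 0.37480832
       = 0.6943


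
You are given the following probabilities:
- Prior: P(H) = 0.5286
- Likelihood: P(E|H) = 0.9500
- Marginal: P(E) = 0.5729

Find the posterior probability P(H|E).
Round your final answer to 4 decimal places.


Using Bayes' theorem:

P(H|E) = P(E|H) × P(H) / P(E)
       = 0.9500 × 0.5286 / 0.5729
       = 0.50217000 / 0.5729
       = 0.8765

The evidence strengthens our belief in H.
Prior: 0.5286 → Posterior: 0.8765


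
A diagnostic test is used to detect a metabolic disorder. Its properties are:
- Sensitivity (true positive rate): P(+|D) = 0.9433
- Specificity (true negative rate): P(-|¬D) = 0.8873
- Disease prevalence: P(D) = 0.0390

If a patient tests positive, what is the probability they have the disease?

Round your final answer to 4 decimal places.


Let D = has disease, + = positive test

Given:
- P(D) = 0.0390 (prevalence)
- P(+|D) = 0.9433 (sensitivity)
- P(-|¬D) = 0.8873 (specificity)
- P(+|¬D) = 0.1127 (false positive rate = 1 - specificity)

Step 1: Find P(+)
P(+) = P(+|D)P(D) + P(+|¬D)P(¬D)
     = 0.9433 × 0.0390 + 0.1127 × 0.9610
     = 0.03678870 + 0.10830470
     = 0.14509340

Step 2: Apply Bayes' theorem for P(D|+)
P(D|+) = P(+|D)P(D) / P(+)
       = 0.03678870 / 0.14509340
       = 0.2536


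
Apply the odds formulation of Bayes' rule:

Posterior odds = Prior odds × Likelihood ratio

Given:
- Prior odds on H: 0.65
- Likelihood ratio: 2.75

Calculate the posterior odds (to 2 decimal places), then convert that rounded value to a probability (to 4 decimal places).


Step 1: Calculate posterior odds
Posterior odds = Prior odds × LR
               = 0.65 × 2.75
               = 1.79

Step 2: Convert to probability
P(H|E) = Posterior odds / (1 + Posterior odds)
       = 1.79 / (1 + 1.79)
       = 1.79 / 2.79
       = 0.6416

The evidence increased P(H) from 0.3939 to 0.6416.


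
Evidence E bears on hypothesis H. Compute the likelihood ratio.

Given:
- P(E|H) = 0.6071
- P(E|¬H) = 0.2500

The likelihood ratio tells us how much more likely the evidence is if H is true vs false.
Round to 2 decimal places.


Likelihood Ratio (LR) = P(E|H) / P(E|¬H)

LR = 0.6071 / 0.2500
   = 2.43

The evidence is 2.43 times more likely if H is true than if H is false.
LR > 1, so observing E raises the odds in favor of H.


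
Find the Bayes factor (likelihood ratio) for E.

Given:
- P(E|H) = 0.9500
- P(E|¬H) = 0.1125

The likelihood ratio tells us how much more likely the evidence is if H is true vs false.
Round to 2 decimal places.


Likelihood Ratio (LR) = P(E|H) / P(E|¬H)

LR = 0.9500 / 0.1125
   = 8.44

The evidence is 8.44 times more likely if H is true than if H is false.
Since LR > 1, the evidence supports H over ¬H.


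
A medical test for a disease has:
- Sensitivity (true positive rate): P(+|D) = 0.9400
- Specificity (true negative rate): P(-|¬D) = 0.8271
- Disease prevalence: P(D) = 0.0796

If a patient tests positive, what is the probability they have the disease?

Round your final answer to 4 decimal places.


Let D = has disease, + = positive test

Given:
- P(D) = 0.0796 (prevalence)
- P(+|D) = 0.9400 (sensitivity)
- P(-|¬D) = 0.8271 (specificity)
- P(+|¬D) = 0.1729 (false positive rate = 1 - specificity)

Step 1: Find P(+)
P(+) = P(+|D)P(D) + P(+|¬D)P(¬D)
     = 0.9400 × 0.0796 + 0.1729 × 0.9204
     = 0.07482400 + 0.15913716
     = 0.23396116

Step 2: Apply Bayes' theorem for P(D|+)
P(D|+) = P(+|D)P(D) / P(+)
       = 0.07482400 / 0.23396116
       = 0.3198


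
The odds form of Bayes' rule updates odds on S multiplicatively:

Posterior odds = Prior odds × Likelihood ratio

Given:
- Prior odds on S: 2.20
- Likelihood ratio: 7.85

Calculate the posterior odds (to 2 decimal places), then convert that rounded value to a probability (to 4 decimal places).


Step 1: Calculate posterior odds
Posterior odds = Prior odds × LR
               = 2.20 × 7.85
               = 17.27

Step 2: Convert to probability
P(S|E) = Posterior odds / (1 + Posterior odds)
       = 17.27 / (1 + 17.27)
       = 17.27 / 18.27
       = 0.9453

The evidence increased P(S) from 0.6875 to 0.9453.


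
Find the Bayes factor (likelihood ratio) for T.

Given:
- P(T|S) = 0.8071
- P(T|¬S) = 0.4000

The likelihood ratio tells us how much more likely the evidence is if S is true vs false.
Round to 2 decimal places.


Likelihood Ratio (LR) = P(T|S) / P(T|¬S)

LR = 0.8071 / 0.4000
   = 2.02

The evidence is 2.02 times more likely if S is true than if S is false.
LR > 1, so observing T raises the odds in favor of S.


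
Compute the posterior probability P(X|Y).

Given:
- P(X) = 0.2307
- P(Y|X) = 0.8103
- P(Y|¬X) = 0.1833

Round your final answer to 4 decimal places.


Bayes' theorem: P(X|Y) = P(Y|X) × P(X) / P(Y)

Step 1: Calculate P(Y) using law of total probability
P(Y) = P(Y|X)P(X) + P(Y|¬X)P(¬X)
     = 0.8103 × 0.2307 + 0.1833 × 0.7693
     = 0.18693621 + 0.14101269
     = 0.32794890

Step 2: Apply Bayes' theorem
P(X|Y) = P(Y|X) × P(X) / P(Y)
       = 0.18693621 / 0.32794890
       = 0.5700


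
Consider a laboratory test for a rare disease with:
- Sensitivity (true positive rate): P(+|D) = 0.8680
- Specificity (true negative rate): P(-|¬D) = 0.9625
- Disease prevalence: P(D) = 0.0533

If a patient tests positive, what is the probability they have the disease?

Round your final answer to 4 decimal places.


Let D = has disease, + = positive test

Given:
- P(D) = 0.0533 (prevalence)
- P(+|D) = 0.8680 (sensitivity)
- P(-|¬D) = 0.9625 (specificity)
- P(+|¬D) = 0.0375 (false positive rate = 1 - specificity)

Step 1: Find P(+)
P(+) = P(+|D)P(D) + P(+|¬D)P(¬D)
     = 0.8680 × 0.0533 + 0.0375 × 0.9467
     = 0.04626440 + 0.03550125
     = 0.08176565

Step 2: Apply Bayes' theorem for P(D|+)
P(D|+) = P(+|D)P(D) / P(+)
       = 0.04626440 / 0.08176565
       = 0.5658


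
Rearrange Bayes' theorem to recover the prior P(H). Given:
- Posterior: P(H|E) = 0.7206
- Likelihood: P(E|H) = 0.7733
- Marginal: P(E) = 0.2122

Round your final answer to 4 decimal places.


From Bayes' theorem: P(H|E) = P(E|H) × P(H) / P(E)

Rearranging for P(H):
P(H) = P(H|E) × P(E) / P(E|H)
     = 0.7206 × 0.2122 / 0.7733
     = 0.15291132 / 0.7733
     = 0.1977


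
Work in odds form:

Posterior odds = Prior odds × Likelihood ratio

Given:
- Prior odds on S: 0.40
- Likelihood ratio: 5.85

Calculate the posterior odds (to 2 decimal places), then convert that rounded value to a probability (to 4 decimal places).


Step 1: Calculate posterior odds
Posterior odds = Prior odds × LR
               = 0.40 × 5.85
               = 2.34

Step 2: Convert to probability
P(S|E) = Posterior odds / (1 + Posterior odds)
       = 2.34 / (1 + 2.34)
       = 2.34 / 3.34
       = 0.7006

The evidence increased P(S) from 0.2857 to 0.7006.


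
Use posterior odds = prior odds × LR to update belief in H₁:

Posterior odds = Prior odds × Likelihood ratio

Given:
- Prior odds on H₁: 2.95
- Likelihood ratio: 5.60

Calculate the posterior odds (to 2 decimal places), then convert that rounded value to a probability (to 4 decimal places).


Step 1: Calculate posterior odds
Posterior odds = Prior odds × LR
               = 2.95 × 5.60
               = 16.52

Step 2: Convert to probability
P(H₁|E) = Posterior odds / (1 + Posterior odds)
       = 16.52 / (1 + 16.52)
       = 16.52 / 17.52
       = 0.9429

The evidence increased P(H₁) from 0.7468 to 0.9429.


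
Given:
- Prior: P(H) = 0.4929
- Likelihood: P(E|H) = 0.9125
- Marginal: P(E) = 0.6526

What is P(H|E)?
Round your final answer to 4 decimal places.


Using Bayes' theorem:

P(H|E) = P(E|H) × P(H) / P(E)
       = 0.9125 × 0.4929 / 0.6526
       = 0.44977125 / 0.6526
       = 0.6892

The evidence strengthens our belief in H.
Prior: 0.4929 → Posterior: 0.6892


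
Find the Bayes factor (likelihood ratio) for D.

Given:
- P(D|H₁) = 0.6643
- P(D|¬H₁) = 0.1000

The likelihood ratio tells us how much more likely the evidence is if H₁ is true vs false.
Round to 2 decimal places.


Likelihood Ratio (LR) = P(D|H₁) / P(D|¬H₁)

LR = 0.6643 / 0.1000
   = 6.64

The evidence is 6.64 times more likely if H₁ is true than if H₁ is false.
LR > 1, so observing D raises the odds in favor of H₁.


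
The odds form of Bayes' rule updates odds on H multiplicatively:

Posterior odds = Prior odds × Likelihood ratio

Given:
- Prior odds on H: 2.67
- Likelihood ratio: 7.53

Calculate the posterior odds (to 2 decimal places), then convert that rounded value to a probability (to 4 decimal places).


Step 1: Calculate posterior odds
Posterior odds = Prior odds × LR
               = 2.67 × 7.53
               = 20.11

Step 2: Convert to probability
P(H|E) = Posterior odds / (1 + Posterior odds)
       = 20.11 / (1 + 20.11)
       = 20.11 / 21.11
       = 0.9526

The evidence increased P(H) from 0.7275 to 0.9526.


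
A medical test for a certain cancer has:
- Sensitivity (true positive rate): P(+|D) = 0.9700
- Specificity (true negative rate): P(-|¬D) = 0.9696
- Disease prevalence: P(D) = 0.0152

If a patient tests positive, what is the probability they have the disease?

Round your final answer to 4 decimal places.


Let D = has disease, + = positive test

Given:
- P(D) = 0.0152 (prevalence)
- P(+|D) = 0.9700 (sensitivity)
- P(-|¬D) = 0.9696 (specificity)
- P(+|¬D) = 0.0304 (false positive rate = 1 - specificity)

Step 1: Find P(+)
P(+) = P(+|D)P(D) + P(+|¬D)P(¬D)
     = 0.9700 × 0.0152 + 0.0304 × 0.9848
     = 0.01474400 + 0.02993792
     = 0.04468192

Step 2: Apply Bayes' theorem for P(D|+)
P(D|+) = P(+|D)P(D) / P(+)
       = 0.01474400 / 0.04468192
       = 0.3300


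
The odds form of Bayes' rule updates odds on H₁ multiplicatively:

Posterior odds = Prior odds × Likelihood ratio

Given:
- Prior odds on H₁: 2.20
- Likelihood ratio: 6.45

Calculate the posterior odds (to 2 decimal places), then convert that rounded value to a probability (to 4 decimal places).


Step 1: Calculate posterior odds
Posterior odds = Prior odds × LR
               = 2.20 × 6.45
               = 14.19

Step 2: Convert to probability
P(H₁|E) = Posterior odds / (1 + Posterior odds)
       = 14.19 / (1 + 14.19)
       = 14.19 / 15.19
       = 0.9342

The evidence increased P(H₁) from 0.6875 to 0.9342.


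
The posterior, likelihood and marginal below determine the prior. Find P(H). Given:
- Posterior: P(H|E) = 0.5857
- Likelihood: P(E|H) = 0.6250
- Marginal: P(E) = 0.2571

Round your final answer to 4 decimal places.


From Bayes' theorem: P(H|E) = P(E|H) × P(H) / P(E)

Rearranging for P(H):
P(H) = P(H|E) × P(E) / P(E|H)
     = 0.5857 × 0.2571 / 0.6250
     = 0.15058347 / 0.6250
     = 0.2409


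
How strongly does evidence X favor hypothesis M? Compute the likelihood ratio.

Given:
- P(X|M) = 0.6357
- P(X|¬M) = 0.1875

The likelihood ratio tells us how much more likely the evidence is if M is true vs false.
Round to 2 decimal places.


Likelihood Ratio (LR) = P(X|M) / P(X|¬M)

LR = 0.6357 / 0.1875
   = 3.39

The evidence is 3.39 times more likely if M is true than if M is false.
LR > 1, so observing X raises the odds in favor of M.


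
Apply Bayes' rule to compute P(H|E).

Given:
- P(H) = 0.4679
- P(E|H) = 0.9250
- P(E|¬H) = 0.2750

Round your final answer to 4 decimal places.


Bayes' theorem: P(H|E) = P(E|H) × P(H) / P(E)

Step 1: Calculate P(E) using law of total probability
P(E) = P(E|H)P(H) + P(E|¬H)P(¬H)
     = 0.9250 × 0.4679 + 0.2750 × 0.5321
     = 0.43280750 + 0.14632750
     = 0.57913500

Step 2: Apply Bayes' theorem
P(H|E) = P(E|H) × P(H) / P(E)
       = 0.43280750 / 0.57913500
       = 0.7473


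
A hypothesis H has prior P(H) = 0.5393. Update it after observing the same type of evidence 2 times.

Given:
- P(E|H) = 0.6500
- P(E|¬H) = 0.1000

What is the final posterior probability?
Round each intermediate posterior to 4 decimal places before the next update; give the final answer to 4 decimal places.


Sequential Bayesian updating:

Initial prior: P(H) = 0.5393

Update 1:
  P(E) = 0.6500 × 0.5393 + 0.1000 × 0.4607 = 0.35054500 + 0.04607000 = 0.39661500
  P(H|E) = 0.35054500 / 0.39661500 = 0.8838

Update 2:
  P(E) = 0.6500 × 0.8838 + 0.1000 × 0.1162 = 0.57447000 + 0.01162000 = 0.58609000
  P(H|E) = 0.57447000 / 0.58609000 = 0.9802

Final posterior: 0.9802


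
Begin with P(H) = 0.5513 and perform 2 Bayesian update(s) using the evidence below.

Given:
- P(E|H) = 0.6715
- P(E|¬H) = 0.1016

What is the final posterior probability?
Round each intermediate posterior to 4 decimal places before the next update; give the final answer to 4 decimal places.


Sequential Bayesian updating:

Initial prior: P(H) = 0.5513

Update 1:
  P(E) = 0.6715 × 0.5513 + 0.1016 × 0.4487 = 0.37019795 + 0.04558792 = 0.41578587
  P(H|E) = 0.37019795 / 0.41578587 = 0.8904

Update 2:
  P(E) = 0.6715 × 0.8904 + 0.1016 × 0.1096 = 0.59790360 + 0.01113536 = 0.60903896
  P(H|E) = 0.59790360 / 0.60903896 = 0.9817

Final posterior: 0.9817


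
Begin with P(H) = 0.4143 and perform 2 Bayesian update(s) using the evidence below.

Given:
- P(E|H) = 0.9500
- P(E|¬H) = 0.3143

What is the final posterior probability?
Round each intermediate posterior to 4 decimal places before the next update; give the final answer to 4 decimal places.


Sequential Bayesian updating:

Initial prior: P(H) = 0.4143

Update 1:
  P(E) = 0.9500 × 0.4143 + 0.3143 × 0.5857 = 0.39358500 + 0.18408551 = 0.57767051
  P(H|E) = 0.39358500 / 0.57767051 = 0.6813

Update 2:
  P(E) = 0.9500 × 0.6813 + 0.3143 × 0.3187 = 0.64723500 + 0.10016741 = 0.74740241
  P(H|E) = 0.64723500 / 0.74740241 = 0.8660

Final posterior: 0.8660


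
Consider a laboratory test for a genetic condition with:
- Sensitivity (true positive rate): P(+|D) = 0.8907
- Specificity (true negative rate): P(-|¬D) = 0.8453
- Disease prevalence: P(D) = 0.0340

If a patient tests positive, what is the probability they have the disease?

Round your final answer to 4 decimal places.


Let D = has disease, + = positive test

Given:
- P(D) = 0.0340 (prevalence)
- P(+|D) = 0.8907 (sensitivity)
- P(-|¬D) = 0.8453 (specificity)
- P(+|¬D) = 0.1547 (false positive rate = 1 - specificity)

Step 1: Find P(+)
P(+) = P(+|D)P(D) + P(+|¬D)P(¬D)
     = 0.8907 × 0.0340 + 0.1547 × 0.9660
     = 0.03028380 + 0.14944020
     = 0.17972400

Step 2: Apply Bayes' theorem for P(D|+)
P(D|+) = P(+|D)P(D) / P(+)
       = 0.03028380 / 0.17972400
       = 0.1685


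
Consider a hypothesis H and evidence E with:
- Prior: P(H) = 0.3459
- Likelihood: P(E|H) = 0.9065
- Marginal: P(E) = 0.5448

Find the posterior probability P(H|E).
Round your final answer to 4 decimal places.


Using Bayes' theorem:

P(H|E) = P(E|H) × P(H) / P(E)
       = 0.9065 × 0.3459 / 0.5448
       = 0.31355835 / 0.5448
       = 0.5755

The evidence strengthens our belief in H.
Prior: 0.3459 → Posterior: 0.5755


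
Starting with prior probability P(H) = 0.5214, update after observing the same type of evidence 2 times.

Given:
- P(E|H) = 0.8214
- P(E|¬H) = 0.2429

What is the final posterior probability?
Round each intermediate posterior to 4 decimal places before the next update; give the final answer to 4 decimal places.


Sequential Bayesian updating:

Initial prior: P(H) = 0.5214

Update 1:
  P(E) = 0.8214 × 0.5214 + 0.2429 × 0.4786 = 0.42827796 + 0.11625194 = 0.54452990
  P(H|E) = 0.42827796 / 0.54452990 = 0.7865

Update 2:
  P(E) = 0.8214 × 0.7865 + 0.2429 × 0.2135 = 0.64603110 + 0.05185915 = 0.69789025
  P(H|E) = 0.64603110 / 0.69789025 = 0.9257

Final posterior: 0.9257


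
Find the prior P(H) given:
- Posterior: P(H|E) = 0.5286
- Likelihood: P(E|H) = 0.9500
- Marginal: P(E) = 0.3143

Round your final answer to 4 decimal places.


From Bayes' theorem: P(H|E) = P(E|H) × P(H) / P(E)

Rearranging for P(H):
P(H) = P(H|E) × P(E) / P(E|H)
     = 0.5286 × 0.3143 / 0.9500
     = 0.16613898 / 0.9500
     = 0.1749


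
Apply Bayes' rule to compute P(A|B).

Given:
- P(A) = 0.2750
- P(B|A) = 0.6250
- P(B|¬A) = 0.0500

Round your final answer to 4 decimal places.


Bayes' theorem: P(A|B) = P(B|A) × P(A) / P(B)

Step 1: Calculate P(B) using law of total probability
P(B) = P(B|A)P(A) + P(B|¬A)P(¬A)
     = 0.6250 × 0.2750 + 0.0500 × 0.7250
     = 0.17187500 + 0.03625000
     = 0.20812500

Step 2: Apply Bayes' theorem
P(A|B) = P(B|A) × P(A) / P(B)
       = 0.17187500 / 0.20812500
       = 0.8258


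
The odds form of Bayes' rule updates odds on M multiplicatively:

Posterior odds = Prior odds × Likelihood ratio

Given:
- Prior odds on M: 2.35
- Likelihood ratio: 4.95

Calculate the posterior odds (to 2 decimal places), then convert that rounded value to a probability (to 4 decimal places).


Step 1: Calculate posterior odds
Posterior odds = Prior odds × LR
               = 2.35 × 4.95
               = 11.63

Step 2: Convert to probability
P(M|E) = Posterior odds / (1 + Posterior odds)
       = 11.63 / (1 + 11.63)
       = 11.63 / 12.63
       = 0.9208

The evidence increased P(M) from 0.7015 to 0.9208.


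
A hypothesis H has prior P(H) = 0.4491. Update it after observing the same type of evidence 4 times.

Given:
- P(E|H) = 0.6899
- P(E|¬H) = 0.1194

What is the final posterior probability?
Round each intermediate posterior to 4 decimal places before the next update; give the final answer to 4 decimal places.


Sequential Bayesian updating:

Initial prior: P(H) = 0.4491

Update 1:
  P(E) = 0.6899 × 0.4491 + 0.1194 × 0.5509 = 0.30983409 + 0.06577746 = 0.37561155
  P(H|E) = 0.30983409 / 0.37561155 = 0.8249

Update 2:
  P(E) = 0.6899 × 0.8249 + 0.1194 × 0.1751 = 0.56909851 + 0.02090694 = 0.59000545
  P(H|E) = 0.56909851 / 0.59000545 = 0.9646

Update 3:
  P(E) = 0.6899 × 0.9646 + 0.1194 × 0.0354 = 0.66547754 + 0.00422676 = 0.66970430
  P(H|E) = 0.66547754 / 0.66970430 = 0.9937

Update 4:
  P(E) = 0.6899 × 0.9937 + 0.1194 × 0.0063 = 0.68555363 + 0.00075222 = 0.68630585
  P(H|E) = 0.68555363 / 0.68630585 = 0.9989

Final posterior: 0.9989


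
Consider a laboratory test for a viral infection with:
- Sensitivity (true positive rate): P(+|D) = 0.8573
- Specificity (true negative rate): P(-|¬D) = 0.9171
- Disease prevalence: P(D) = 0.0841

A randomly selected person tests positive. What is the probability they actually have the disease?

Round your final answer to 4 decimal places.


Let D = has disease, + = positive test

Given:
- P(D) = 0.0841 (prevalence)
- P(+|D) = 0.8573 (sensitivity)
- P(-|¬D) = 0.9171 (specificity)
- P(+|¬D) = 0.0829 (false positive rate = 1 - specificity)

Step 1: Find P(+)
P(+) = P(+|D)P(D) + P(+|¬D)P(¬D)
     = 0.8573 × 0.0841 + 0.0829 × 0.9159
     = 0.07209893 + 0.07592811
     = 0.14802704

Step 2: Apply Bayes' theorem for P(D|+)
P(D|+) = P(+|D)P(D) / P(+)
       = 0.07209893 / 0.14802704
       = 0.4871


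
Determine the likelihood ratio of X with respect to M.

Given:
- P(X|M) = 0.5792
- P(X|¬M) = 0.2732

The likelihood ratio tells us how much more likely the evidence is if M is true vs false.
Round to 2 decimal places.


Likelihood Ratio (LR) = P(X|M) / P(X|¬M)

LR = 0.5792 / 0.2732
   = 2.12

The evidence is 2.12 times more likely if M is true than if M is false.
Since LR > 1, the evidence supports M over ¬M.


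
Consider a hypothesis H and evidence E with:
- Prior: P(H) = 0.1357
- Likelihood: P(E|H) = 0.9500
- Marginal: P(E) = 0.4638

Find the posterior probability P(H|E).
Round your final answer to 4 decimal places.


Using Bayes' theorem:

P(H|E) = P(E|H) × P(H) / P(E)
       = 0.9500 × 0.1357 / 0.4638
       = 0.12891500 / 0.4638
       = 0.2780

The evidence strengthens our belief in H.
Prior: 0.1357 → Posterior: 0.2780


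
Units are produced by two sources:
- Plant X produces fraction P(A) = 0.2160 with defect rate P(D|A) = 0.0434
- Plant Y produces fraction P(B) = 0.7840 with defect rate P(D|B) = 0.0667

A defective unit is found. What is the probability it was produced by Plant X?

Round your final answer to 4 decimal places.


Let A = from Plant X, D = defective

Given:
- P(A) = 0.2160, P(B) = 0.7840
- P(D|A) = 0.0434, P(D|B) = 0.0667

Step 1: Find P(D)
P(D) = P(D|A)P(A) + P(D|B)P(B)
     = 0.0434 × 0.2160 + 0.0667 × 0.7840
     = 0.00937440 + 0.05229280
     = 0.06166720

Step 2: Apply Bayes' theorem
P(A|D) = P(D|A)P(A) / P(D)
       = 0.00937440 / 0.06166720
       = 0.1520


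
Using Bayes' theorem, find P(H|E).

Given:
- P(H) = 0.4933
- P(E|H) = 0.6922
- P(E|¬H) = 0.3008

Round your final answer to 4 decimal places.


Bayes' theorem: P(H|E) = P(E|H) × P(H) / P(E)

Step 1: Calculate P(E) using law of total probability
P(E) = P(E|H)P(H) + P(E|¬H)P(¬H)
     = 0.6922 × 0.4933 + 0.3008 × 0.5067
     = 0.34146226 + 0.15241536
     = 0.49387762

Step 2: Apply Bayes' theorem
P(H|E) = P(E|H) × P(H) / P(E)
       = 0.34146226 / 0.49387762
       = 0.6914


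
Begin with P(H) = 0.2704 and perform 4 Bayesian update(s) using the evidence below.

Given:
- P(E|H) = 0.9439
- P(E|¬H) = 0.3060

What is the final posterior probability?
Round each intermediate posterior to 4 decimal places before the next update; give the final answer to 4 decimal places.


Sequential Bayesian updating:

Initial prior: P(H) = 0.2704

Update 1:
  P(E) = 0.9439 × 0.2704 + 0.3060 × 0.7296 = 0.25523056 + 0.22325760 = 0.47848816
  P(H|E) = 0.25523056 / 0.47848816 = 0.5334

Update 2:
  P(E) = 0.9439 × 0.5334 + 0.3060 × 0.4666 = 0.50347626 + 0.14277960 = 0.64625586
  P(H|E) = 0.50347626 / 0.64625586 = 0.7791

Update 3:
  P(E) = 0.9439 × 0.7791 + 0.3060 × 0.2209 = 0.73539249 + 0.06759540 = 0.80298789
  P(H|E) = 0.73539249 / 0.80298789 = 0.9158

Update 4:
  P(E) = 0.9439 × 0.9158 + 0.3060 × 0.0842 = 0.86442362 + 0.02576520 = 0.89018882
  P(H|E) = 0.86442362 / 0.89018882 = 0.9711

Final posterior: 0.9711


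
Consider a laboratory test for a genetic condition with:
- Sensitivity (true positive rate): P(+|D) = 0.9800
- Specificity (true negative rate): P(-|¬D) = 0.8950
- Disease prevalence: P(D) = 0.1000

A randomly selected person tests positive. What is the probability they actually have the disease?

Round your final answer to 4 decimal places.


Let D = has disease, + = positive test

Given:
- P(D) = 0.1000 (prevalence)
- P(+|D) = 0.9800 (sensitivity)
- P(-|¬D) = 0.8950 (specificity)
- P(+|¬D) = 0.1050 (false positive rate = 1 - specificity)

Step 1: Find P(+)
P(+) = P(+|D)P(D) + P(+|¬D)P(¬D)
     = 0.9800 × 0.1000 + 0.1050 × 0.9000
     = 0.09800000 + 0.09450000
     = 0.19250000

Step 2: Apply Bayes' theorem for P(D|+)
P(D|+) = P(+|D)P(D) / P(+)
       = 0.09800000 / 0.19250000
       = 0.5091


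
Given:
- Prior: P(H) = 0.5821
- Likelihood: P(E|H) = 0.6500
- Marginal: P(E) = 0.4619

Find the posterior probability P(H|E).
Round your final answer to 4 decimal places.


Using Bayes' theorem:

P(H|E) = P(E|H) × P(H) / P(E)
       = 0.6500 × 0.5821 / 0.4619
       = 0.37836500 / 0.4619
       = 0.8191

The evidence strengthens our belief in H.
Prior: 0.5821 → Posterior: 0.8191


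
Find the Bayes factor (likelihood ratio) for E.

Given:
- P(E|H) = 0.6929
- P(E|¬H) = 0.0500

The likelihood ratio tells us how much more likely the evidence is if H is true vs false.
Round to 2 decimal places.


Likelihood Ratio (LR) = P(E|H) / P(E|¬H)

LR = 0.6929 / 0.0500
   = 13.86

The evidence is 13.86 times more likely if H is true than if H is false.
Because LR exceeds 1, E is evidence for H.


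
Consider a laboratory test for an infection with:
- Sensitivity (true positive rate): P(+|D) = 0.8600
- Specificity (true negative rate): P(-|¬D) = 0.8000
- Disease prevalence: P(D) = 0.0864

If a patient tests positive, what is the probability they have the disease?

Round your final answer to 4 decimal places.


Let D = has disease, + = positive test

Given:
- P(D) = 0.0864 (prevalence)
- P(+|D) = 0.8600 (sensitivity)
- P(-|¬D) = 0.8000 (specificity)
- P(+|¬D) = 0.2000 (false positive rate = 1 - specificity)

Step 1: Find P(+)
P(+) = P(+|D)P(D) + P(+|¬D)P(¬D)
     = 0.8600 × 0.0864 + 0.2000 × 0.9136
     = 0.07430400 + 0.18272000
     = 0.25702400

Step 2: Apply Bayes' theorem for P(D|+)
P(D|+) = P(+|D)P(D) / P(+)
       = 0.07430400 / 0.25702400
       = 0.2891


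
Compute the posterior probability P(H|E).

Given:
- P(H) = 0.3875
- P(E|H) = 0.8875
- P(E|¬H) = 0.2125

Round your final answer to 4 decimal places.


Bayes' theorem: P(H|E) = P(E|H) × P(H) / P(E)

Step 1: Calculate P(E) using law of total probability
P(E) = P(E|H)P(H) + P(E|¬H)P(¬H)
     = 0.8875 × 0.3875 + 0.2125 × 0.6125
     = 0.34390625 + 0.13015625
     = 0.47406250

Step 2: Apply Bayes' theorem
P(H|E) = P(E|H) × P(H) / P(E)
       = 0.34390625 / 0.47406250
       = 0.7254


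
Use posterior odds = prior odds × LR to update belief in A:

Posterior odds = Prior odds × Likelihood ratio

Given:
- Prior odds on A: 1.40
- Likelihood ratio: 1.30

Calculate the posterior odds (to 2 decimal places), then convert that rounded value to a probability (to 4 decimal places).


Step 1: Calculate posterior odds
Posterior odds = Prior odds × LR
               = 1.40 × 1.30
               = 1.82

Step 2: Convert to probability
P(A|E) = Posterior odds / (1 + Posterior odds)
       = 1.82 / (1 + 1.82)
       = 1.82 / 2.82
       = 0.6454

The evidence increased P(A) from 0.5833 to 0.6454.


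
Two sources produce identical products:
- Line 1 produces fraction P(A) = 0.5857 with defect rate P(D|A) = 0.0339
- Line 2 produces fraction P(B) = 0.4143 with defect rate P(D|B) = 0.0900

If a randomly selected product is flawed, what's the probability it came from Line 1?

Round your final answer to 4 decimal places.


Let A = from Line 1, D = flawed

Given:
- P(A) = 0.5857, P(B) = 0.4143
- P(D|A) = 0.0339, P(D|B) = 0.0900

Step 1: Find P(D)
P(D) = P(D|A)P(A) + P(D|B)P(B)
     = 0.0339 × 0.5857 + 0.0900 × 0.4143
     = 0.01985523 + 0.03728700
     = 0.05714223

Step 2: Apply Bayes' theorem
P(A|D) = P(D|A)P(A) / P(D)
       = 0.01985523 / 0.05714223
       = 0.3475
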